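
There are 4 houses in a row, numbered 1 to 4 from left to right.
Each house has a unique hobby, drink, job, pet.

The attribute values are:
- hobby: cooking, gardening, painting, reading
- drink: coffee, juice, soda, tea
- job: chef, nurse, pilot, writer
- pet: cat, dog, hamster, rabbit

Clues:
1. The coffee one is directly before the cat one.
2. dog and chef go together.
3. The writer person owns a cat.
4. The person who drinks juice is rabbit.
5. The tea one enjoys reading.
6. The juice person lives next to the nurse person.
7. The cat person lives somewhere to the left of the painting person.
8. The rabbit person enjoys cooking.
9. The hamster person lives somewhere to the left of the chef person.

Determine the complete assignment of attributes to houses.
Solution:

House | Hobby | Drink | Job | Pet
---------------------------------
  1   | cooking | juice | pilot | rabbit
  2   | gardening | coffee | nurse | hamster
  3   | reading | tea | writer | cat
  4   | painting | soda | chef | dog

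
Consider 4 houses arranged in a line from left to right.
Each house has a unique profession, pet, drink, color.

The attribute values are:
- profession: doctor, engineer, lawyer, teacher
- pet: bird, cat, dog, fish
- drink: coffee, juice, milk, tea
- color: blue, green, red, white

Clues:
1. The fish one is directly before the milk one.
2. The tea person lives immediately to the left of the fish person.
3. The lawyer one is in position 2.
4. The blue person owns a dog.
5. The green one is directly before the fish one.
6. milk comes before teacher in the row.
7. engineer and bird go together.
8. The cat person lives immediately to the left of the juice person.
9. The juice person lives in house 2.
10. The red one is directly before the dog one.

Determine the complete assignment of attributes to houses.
Solution:

House | Profession | Pet | Drink | Color
----------------------------------------
  1   | doctor | cat | tea | green
  2   | lawyer | fish | juice | white
  3   | engineer | bird | milk | red
  4   | teacher | dog | coffee | blue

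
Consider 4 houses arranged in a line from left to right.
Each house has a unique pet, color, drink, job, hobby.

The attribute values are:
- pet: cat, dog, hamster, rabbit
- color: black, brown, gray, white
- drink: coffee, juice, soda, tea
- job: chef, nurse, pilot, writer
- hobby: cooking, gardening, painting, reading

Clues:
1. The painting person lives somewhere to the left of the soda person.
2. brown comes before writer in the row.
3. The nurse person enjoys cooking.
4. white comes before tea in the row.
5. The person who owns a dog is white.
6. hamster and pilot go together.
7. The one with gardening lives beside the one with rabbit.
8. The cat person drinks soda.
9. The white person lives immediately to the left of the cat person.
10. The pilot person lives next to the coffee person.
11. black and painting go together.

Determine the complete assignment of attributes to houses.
Solution:

House | Pet | Color | Drink | Job | Hobby
-----------------------------------------
  1   | hamster | black | juice | pilot | painting
  2   | dog | white | coffee | nurse | cooking
  3   | cat | brown | soda | chef | gardening
  4   | rabbit | gray | tea | writer | reading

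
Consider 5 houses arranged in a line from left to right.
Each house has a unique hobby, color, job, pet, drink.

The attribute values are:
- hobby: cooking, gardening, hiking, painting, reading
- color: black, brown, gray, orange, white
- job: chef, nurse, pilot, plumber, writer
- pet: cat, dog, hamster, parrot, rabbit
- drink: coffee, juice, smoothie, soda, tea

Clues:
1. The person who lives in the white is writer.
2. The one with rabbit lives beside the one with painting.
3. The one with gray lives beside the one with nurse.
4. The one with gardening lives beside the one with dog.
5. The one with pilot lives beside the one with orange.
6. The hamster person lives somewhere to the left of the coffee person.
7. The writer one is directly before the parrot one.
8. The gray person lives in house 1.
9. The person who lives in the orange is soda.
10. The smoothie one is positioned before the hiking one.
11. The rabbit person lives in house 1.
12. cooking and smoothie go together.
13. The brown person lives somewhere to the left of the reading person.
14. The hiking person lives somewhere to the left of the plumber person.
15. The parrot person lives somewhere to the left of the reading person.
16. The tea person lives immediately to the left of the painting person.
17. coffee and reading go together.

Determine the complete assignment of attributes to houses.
Solution:

House | Hobby | Color | Job | Pet | Drink
-----------------------------------------
  1   | gardening | gray | pilot | rabbit | tea
  2   | painting | orange | nurse | dog | soda
  3   | cooking | white | writer | hamster | smoothie
  4   | hiking | brown | chef | parrot | juice
  5   | reading | black | plumber | cat | coffee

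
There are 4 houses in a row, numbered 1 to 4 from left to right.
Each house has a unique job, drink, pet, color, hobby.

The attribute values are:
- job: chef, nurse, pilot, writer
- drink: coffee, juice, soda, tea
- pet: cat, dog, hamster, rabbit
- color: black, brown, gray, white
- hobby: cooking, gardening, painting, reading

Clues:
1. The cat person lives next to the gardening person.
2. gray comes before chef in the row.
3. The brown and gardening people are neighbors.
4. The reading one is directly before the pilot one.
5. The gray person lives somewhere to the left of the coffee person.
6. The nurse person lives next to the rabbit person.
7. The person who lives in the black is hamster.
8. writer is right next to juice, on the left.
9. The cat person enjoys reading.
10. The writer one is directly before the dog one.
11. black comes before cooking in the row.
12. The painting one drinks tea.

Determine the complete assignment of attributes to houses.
Solution:

House | Job | Drink | Pet | Color | Hobby
-----------------------------------------
  1   | writer | soda | cat | brown | reading
  2   | pilot | juice | dog | gray | gardening
  3   | nurse | tea | hamster | black | painting
  4   | chef | coffee | rabbit | white | cooking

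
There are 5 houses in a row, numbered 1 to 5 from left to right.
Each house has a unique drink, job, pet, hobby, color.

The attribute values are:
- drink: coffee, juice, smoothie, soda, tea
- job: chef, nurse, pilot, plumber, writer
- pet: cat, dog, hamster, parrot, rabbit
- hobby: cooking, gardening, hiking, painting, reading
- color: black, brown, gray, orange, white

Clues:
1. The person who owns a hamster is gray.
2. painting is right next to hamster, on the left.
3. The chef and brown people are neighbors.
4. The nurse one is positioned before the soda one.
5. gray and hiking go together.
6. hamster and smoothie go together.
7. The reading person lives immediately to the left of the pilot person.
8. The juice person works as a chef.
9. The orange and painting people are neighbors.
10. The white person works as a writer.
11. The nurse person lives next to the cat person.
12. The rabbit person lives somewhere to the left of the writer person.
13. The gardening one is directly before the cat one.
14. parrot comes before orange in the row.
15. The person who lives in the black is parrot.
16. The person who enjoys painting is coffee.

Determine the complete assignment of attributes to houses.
Solution:

House | Drink | Job | Pet | Hobby | Color
-----------------------------------------
  1   | tea | nurse | parrot | gardening | black
  2   | juice | chef | cat | reading | orange
  3   | coffee | pilot | rabbit | painting | brown
  4   | smoothie | plumber | hamster | hiking | gray
  5   | soda | writer | dog | cooking | white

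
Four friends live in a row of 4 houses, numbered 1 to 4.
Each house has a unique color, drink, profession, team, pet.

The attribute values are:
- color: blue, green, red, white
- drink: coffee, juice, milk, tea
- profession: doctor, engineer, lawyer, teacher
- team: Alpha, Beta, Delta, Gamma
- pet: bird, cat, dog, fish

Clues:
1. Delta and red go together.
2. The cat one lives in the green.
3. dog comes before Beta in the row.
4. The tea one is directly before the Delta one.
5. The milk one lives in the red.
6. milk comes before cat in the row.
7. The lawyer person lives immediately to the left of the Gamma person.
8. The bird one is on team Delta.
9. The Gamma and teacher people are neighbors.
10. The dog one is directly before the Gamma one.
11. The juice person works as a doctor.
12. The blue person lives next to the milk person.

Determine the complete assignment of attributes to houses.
Solution:

House | Color | Drink | Profession | Team | Pet
-----------------------------------------------
  1   | white | coffee | lawyer | Alpha | dog
  2   | blue | tea | engineer | Gamma | fish
  3   | red | milk | teacher | Delta | bird
  4   | green | juice | doctor | Beta | cat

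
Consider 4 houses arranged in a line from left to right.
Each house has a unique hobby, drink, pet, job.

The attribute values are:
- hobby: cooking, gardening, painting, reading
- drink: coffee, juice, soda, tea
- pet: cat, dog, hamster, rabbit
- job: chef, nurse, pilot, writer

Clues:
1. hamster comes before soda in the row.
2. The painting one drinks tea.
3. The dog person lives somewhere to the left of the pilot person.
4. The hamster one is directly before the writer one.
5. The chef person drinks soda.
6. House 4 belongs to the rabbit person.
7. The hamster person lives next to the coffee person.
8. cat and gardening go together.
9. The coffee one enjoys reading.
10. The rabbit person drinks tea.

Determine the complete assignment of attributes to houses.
Solution:

House | Hobby | Drink | Pet | Job
---------------------------------
  1   | cooking | juice | hamster | nurse
  2   | reading | coffee | dog | writer
  3   | gardening | soda | cat | chef
  4   | painting | tea | rabbit | pilot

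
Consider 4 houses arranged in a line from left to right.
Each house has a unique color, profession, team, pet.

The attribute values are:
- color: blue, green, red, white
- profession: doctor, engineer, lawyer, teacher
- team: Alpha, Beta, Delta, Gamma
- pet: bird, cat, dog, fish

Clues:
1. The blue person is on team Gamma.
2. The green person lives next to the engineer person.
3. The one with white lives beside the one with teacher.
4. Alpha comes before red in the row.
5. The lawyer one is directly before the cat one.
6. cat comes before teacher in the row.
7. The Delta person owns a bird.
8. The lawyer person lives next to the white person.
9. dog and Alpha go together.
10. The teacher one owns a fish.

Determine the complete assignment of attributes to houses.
Solution:

House | Color | Profession | Team | Pet
---------------------------------------
  1   | green | lawyer | Alpha | dog
  2   | white | engineer | Beta | cat
  3   | blue | teacher | Gamma | fish
  4   | red | doctor | Delta | bird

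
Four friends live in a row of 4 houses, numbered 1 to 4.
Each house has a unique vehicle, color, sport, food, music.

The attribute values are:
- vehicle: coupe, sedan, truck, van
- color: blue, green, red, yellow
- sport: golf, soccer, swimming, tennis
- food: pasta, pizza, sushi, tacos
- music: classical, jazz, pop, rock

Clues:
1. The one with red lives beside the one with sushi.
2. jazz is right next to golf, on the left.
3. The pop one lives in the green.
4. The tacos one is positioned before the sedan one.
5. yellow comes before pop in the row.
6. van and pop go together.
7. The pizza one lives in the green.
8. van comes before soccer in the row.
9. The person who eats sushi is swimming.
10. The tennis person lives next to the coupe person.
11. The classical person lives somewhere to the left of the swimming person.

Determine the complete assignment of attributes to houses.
Solution:

House | Vehicle | Color | Sport | Food | Music
----------------------------------------------
  1   | truck | red | tennis | tacos | classical
  2   | coupe | yellow | swimming | sushi | jazz
  3   | van | green | golf | pizza | pop
  4   | sedan | blue | soccer | pasta | rock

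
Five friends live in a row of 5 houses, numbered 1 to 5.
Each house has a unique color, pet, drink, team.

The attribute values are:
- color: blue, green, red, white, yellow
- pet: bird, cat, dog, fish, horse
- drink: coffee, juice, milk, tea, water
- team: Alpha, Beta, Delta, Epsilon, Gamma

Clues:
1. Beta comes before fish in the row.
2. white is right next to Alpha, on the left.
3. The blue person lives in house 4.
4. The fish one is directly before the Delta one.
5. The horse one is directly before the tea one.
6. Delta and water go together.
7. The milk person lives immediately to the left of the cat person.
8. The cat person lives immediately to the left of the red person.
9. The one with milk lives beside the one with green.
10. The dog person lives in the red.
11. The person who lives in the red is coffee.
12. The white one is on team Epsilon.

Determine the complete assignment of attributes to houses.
Solution:

House | Color | Pet | Drink | Team
----------------------------------
  1   | white | horse | milk | Epsilon
  2   | green | cat | tea | Alpha
  3   | red | dog | coffee | Beta
  4   | blue | fish | juice | Gamma
  5   | yellow | bird | water | Delta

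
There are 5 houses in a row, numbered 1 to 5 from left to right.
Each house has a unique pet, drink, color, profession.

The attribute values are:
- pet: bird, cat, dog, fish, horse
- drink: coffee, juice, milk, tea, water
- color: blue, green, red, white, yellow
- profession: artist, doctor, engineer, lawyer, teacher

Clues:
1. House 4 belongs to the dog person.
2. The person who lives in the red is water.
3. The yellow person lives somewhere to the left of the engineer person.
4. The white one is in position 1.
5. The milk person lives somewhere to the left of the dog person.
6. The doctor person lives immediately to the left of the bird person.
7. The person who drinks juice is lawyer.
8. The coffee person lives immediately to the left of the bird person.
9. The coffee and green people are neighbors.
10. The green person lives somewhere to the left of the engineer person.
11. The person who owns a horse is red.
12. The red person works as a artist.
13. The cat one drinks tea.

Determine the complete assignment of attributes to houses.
Solution:

House | Pet | Drink | Color | Profession
----------------------------------------
  1   | fish | coffee | white | doctor
  2   | bird | milk | green | teacher
  3   | horse | water | red | artist
  4   | dog | juice | yellow | lawyer
  5   | cat | tea | blue | engineer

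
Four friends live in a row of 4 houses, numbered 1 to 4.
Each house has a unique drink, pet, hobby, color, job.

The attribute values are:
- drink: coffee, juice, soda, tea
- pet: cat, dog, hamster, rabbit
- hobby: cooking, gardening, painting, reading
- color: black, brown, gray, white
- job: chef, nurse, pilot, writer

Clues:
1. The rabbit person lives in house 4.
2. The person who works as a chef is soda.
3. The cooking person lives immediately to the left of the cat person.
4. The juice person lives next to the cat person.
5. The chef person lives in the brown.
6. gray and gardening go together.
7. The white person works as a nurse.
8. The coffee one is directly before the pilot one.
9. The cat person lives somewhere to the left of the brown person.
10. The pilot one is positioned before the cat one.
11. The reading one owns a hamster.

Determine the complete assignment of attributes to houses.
Solution:

House | Drink | Pet | Hobby | Color | Job
-----------------------------------------
  1   | coffee | hamster | reading | white | nurse
  2   | juice | dog | cooking | black | pilot
  3   | tea | cat | gardening | gray | writer
  4   | soda | rabbit | painting | brown | chef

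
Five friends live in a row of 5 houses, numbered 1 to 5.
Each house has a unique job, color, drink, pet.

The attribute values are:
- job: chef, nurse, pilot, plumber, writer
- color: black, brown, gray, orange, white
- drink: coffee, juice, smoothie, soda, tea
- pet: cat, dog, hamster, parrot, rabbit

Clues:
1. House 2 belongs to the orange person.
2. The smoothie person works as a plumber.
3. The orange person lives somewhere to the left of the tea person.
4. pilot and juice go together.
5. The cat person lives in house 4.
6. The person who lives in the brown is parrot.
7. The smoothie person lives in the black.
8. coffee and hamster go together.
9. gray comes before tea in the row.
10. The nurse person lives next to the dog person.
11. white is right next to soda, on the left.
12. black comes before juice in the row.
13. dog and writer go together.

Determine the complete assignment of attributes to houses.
Solution:

House | Job | Color | Drink | Pet
---------------------------------
  1   | nurse | white | coffee | hamster
  2   | writer | orange | soda | dog
  3   | plumber | black | smoothie | rabbit
  4   | pilot | gray | juice | cat
  5   | chef | brown | tea | parrot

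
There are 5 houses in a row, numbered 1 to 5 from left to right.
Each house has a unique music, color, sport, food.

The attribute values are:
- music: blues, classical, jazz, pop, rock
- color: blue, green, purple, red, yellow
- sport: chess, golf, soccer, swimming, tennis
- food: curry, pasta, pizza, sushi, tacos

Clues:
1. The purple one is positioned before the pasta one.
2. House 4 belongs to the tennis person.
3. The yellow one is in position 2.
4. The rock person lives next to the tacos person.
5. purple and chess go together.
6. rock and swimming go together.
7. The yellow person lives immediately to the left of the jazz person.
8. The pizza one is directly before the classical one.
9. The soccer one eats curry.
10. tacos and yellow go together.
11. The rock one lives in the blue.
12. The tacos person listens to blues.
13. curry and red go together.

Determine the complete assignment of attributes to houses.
Solution:

House | Music | Color | Sport | Food
------------------------------------
  1   | rock | blue | swimming | sushi
  2   | blues | yellow | golf | tacos
  3   | jazz | purple | chess | pizza
  4   | classical | green | tennis | pasta
  5   | pop | red | soccer | curry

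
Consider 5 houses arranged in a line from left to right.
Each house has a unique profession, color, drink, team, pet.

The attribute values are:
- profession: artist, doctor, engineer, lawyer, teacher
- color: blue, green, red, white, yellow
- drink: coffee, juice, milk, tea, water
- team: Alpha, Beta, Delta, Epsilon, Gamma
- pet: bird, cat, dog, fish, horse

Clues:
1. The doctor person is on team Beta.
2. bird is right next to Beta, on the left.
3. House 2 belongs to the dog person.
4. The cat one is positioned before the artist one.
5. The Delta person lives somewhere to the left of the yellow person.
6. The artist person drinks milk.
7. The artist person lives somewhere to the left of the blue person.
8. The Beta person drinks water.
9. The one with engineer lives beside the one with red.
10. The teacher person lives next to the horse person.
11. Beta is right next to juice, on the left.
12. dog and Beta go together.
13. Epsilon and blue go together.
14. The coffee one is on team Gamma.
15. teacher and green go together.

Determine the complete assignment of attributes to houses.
Solution:

House | Profession | Color | Drink | Team | Pet
-----------------------------------------------
  1   | engineer | white | coffee | Gamma | bird
  2   | doctor | red | water | Beta | dog
  3   | teacher | green | juice | Delta | cat
  4   | artist | yellow | milk | Alpha | horse
  5   | lawyer | blue | tea | Epsilon | fish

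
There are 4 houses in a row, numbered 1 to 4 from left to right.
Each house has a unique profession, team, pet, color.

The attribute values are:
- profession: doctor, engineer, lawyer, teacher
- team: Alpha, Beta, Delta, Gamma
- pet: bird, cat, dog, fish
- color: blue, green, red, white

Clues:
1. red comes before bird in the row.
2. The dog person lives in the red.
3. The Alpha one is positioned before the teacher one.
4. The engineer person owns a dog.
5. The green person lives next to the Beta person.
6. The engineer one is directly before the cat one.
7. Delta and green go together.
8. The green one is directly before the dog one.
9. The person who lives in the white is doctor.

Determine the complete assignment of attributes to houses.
Solution:

House | Profession | Team | Pet | Color
---------------------------------------
  1   | lawyer | Delta | fish | green
  2   | engineer | Beta | dog | red
  3   | doctor | Alpha | cat | white
  4   | teacher | Gamma | bird | blue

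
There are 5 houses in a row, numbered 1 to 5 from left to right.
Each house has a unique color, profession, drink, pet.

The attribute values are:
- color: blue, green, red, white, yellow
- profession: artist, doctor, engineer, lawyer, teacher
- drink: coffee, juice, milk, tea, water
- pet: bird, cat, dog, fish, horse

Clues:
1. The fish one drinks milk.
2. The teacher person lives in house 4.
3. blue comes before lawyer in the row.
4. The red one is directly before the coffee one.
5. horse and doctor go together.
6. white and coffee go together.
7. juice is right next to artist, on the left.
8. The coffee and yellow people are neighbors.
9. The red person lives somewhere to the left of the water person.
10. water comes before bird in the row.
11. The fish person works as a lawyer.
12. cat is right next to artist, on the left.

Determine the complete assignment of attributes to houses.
Solution:

House | Color | Profession | Drink | Pet
----------------------------------------
  1   | red | engineer | juice | cat
  2   | white | artist | coffee | dog
  3   | yellow | doctor | water | horse
  4   | blue | teacher | tea | bird
  5   | green | lawyer | milk | fish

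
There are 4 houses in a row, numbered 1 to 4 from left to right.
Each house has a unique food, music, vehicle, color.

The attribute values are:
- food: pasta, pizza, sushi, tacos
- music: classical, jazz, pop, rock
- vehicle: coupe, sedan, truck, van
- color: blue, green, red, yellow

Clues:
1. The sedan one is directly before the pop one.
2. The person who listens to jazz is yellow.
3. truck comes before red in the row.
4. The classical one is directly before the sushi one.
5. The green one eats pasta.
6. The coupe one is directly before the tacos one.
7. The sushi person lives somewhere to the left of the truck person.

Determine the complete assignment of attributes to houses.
Solution:

House | Food | Music | Vehicle | Color
--------------------------------------
  1   | pasta | classical | sedan | green
  2   | sushi | pop | coupe | blue
  3   | tacos | jazz | truck | yellow
  4   | pizza | rock | van | red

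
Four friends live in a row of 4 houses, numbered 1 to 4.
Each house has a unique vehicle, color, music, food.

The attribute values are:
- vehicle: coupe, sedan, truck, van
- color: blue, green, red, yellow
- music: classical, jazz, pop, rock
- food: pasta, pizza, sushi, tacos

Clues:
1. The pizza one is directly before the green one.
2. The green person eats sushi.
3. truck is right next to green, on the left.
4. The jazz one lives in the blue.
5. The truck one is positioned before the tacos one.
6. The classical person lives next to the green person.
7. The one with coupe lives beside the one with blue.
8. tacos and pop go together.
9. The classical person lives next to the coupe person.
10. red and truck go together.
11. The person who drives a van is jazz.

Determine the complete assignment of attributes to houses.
Solution:

House | Vehicle | Color | Music | Food
--------------------------------------
  1   | truck | red | classical | pizza
  2   | coupe | green | rock | sushi
  3   | van | blue | jazz | pasta
  4   | sedan | yellow | pop | tacos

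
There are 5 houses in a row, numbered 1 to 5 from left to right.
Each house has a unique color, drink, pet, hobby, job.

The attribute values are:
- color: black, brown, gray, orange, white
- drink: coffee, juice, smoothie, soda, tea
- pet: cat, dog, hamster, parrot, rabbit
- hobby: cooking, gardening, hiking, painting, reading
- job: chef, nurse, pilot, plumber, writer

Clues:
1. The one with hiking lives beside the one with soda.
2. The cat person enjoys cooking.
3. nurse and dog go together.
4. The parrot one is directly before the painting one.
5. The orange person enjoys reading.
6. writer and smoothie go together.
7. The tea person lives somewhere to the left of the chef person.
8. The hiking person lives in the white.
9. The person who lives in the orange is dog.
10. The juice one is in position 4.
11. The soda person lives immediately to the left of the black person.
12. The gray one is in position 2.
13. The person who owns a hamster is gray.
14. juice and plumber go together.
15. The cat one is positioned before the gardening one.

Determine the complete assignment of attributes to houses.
Solution:

House | Color | Drink | Pet | Hobby | Job
-----------------------------------------
  1   | white | tea | parrot | hiking | pilot
  2   | gray | soda | hamster | painting | chef
  3   | black | smoothie | cat | cooking | writer
  4   | brown | juice | rabbit | gardening | plumber
  5   | orange | coffee | dog | reading | nurse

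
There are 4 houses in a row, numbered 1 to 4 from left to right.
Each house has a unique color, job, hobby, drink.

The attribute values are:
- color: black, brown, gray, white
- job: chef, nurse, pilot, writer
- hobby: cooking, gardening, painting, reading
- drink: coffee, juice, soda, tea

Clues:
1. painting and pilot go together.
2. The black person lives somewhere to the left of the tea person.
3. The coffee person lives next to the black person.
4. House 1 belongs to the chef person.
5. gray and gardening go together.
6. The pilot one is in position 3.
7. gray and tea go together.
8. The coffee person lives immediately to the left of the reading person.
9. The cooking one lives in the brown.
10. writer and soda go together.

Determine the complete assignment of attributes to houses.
Solution:

House | Color | Job | Hobby | Drink
-----------------------------------
  1   | brown | chef | cooking | coffee
  2   | black | writer | reading | soda
  3   | white | pilot | painting | juice
  4   | gray | nurse | gardening | tea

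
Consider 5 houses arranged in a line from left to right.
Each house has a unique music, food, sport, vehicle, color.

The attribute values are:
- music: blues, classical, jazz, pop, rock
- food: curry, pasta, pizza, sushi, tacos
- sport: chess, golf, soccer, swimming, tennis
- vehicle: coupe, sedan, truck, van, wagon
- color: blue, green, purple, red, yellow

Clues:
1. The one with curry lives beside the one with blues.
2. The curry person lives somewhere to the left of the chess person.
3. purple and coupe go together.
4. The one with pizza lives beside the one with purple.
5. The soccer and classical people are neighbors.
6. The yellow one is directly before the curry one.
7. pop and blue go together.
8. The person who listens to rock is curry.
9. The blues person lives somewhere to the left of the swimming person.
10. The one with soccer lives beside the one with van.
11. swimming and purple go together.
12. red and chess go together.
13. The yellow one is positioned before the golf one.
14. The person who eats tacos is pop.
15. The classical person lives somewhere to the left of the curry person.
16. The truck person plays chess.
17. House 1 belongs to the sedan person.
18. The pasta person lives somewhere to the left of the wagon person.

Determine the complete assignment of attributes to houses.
Solution:

House | Music | Food | Sport | Vehicle | Color
----------------------------------------------
  1   | pop | tacos | soccer | sedan | blue
  2   | classical | pasta | tennis | van | yellow
  3   | rock | curry | golf | wagon | green
  4   | blues | pizza | chess | truck | red
  5   | jazz | sushi | swimming | coupe | purple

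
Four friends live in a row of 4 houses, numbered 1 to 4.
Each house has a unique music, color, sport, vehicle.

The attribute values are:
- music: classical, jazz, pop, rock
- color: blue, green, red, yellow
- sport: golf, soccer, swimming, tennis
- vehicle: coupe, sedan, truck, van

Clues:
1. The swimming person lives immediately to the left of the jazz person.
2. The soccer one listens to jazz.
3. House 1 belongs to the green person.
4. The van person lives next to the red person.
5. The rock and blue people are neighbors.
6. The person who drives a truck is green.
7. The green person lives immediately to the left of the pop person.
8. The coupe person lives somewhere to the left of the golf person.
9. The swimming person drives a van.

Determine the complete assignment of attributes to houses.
Solution:

House | Music | Color | Sport | Vehicle
---------------------------------------
  1   | rock | green | tennis | truck
  2   | pop | blue | swimming | van
  3   | jazz | red | soccer | coupe
  4   | classical | yellow | golf | sedan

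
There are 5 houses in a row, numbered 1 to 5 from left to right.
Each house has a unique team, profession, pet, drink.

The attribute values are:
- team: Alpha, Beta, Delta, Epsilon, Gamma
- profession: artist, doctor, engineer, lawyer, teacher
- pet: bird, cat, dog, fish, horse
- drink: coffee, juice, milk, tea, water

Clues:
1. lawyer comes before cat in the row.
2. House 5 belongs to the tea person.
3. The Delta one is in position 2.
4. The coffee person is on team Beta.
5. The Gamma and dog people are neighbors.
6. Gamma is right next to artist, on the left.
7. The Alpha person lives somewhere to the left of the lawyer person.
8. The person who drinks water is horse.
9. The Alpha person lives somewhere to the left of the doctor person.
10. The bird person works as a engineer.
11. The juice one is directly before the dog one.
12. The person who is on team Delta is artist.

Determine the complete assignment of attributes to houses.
Solution:

House | Team | Profession | Pet | Drink
---------------------------------------
  1   | Gamma | engineer | bird | juice
  2   | Delta | artist | dog | milk
  3   | Alpha | teacher | horse | water
  4   | Beta | lawyer | fish | coffee
  5   | Epsilon | doctor | cat | tea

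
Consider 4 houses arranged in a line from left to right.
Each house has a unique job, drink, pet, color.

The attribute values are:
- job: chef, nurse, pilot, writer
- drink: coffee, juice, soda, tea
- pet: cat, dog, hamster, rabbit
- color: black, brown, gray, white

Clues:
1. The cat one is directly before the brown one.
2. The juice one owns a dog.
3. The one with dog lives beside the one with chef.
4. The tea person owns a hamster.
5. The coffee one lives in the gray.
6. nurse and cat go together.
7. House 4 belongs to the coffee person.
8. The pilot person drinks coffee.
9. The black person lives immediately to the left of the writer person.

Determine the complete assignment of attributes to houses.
Solution:

House | Job | Drink | Pet | Color
---------------------------------
  1   | nurse | soda | cat | black
  2   | writer | juice | dog | brown
  3   | chef | tea | hamster | white
  4   | pilot | coffee | rabbit | gray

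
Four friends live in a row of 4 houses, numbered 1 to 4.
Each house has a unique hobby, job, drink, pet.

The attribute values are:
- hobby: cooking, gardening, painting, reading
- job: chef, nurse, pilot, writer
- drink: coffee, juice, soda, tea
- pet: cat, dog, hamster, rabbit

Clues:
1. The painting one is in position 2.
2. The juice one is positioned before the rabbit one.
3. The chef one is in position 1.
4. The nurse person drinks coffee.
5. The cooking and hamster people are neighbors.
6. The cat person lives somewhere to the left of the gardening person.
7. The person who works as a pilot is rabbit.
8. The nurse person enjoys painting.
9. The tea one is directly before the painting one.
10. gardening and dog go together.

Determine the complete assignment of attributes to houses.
Solution:

House | Hobby | Job | Drink | Pet
---------------------------------
  1   | cooking | chef | tea | cat
  2   | painting | nurse | coffee | hamster
  3   | gardening | writer | juice | dog
  4   | reading | pilot | soda | rabbit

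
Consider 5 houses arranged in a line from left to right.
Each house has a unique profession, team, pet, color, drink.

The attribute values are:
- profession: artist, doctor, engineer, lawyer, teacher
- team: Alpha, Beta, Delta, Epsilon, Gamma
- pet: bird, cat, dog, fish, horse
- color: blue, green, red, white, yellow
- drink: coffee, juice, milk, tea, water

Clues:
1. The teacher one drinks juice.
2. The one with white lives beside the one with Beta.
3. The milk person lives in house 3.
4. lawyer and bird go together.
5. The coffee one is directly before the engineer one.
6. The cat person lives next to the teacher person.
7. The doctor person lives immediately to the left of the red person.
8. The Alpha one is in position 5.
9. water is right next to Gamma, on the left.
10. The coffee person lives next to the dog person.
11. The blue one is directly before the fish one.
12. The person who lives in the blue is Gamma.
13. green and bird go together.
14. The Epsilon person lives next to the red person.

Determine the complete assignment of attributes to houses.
Solution:

House | Profession | Team | Pet | Color | Drink
-----------------------------------------------
  1   | doctor | Epsilon | horse | white | coffee
  2   | engineer | Beta | dog | red | water
  3   | artist | Gamma | cat | blue | milk
  4   | teacher | Delta | fish | yellow | juice
  5   | lawyer | Alpha | bird | green | tea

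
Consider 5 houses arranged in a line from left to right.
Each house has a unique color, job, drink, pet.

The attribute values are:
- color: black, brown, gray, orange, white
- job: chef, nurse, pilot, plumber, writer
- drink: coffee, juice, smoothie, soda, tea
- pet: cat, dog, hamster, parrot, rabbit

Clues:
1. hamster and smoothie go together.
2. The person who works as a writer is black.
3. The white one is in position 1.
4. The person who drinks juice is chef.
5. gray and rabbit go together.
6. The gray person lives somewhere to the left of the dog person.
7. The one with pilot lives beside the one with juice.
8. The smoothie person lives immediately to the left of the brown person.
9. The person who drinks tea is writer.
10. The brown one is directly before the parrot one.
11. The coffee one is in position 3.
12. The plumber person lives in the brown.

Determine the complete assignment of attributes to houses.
Solution:

House | Color | Job | Drink | Pet
---------------------------------
  1   | white | nurse | smoothie | hamster
  2   | brown | plumber | soda | cat
  3   | orange | pilot | coffee | parrot
  4   | gray | chef | juice | rabbit
  5   | black | writer | tea | dog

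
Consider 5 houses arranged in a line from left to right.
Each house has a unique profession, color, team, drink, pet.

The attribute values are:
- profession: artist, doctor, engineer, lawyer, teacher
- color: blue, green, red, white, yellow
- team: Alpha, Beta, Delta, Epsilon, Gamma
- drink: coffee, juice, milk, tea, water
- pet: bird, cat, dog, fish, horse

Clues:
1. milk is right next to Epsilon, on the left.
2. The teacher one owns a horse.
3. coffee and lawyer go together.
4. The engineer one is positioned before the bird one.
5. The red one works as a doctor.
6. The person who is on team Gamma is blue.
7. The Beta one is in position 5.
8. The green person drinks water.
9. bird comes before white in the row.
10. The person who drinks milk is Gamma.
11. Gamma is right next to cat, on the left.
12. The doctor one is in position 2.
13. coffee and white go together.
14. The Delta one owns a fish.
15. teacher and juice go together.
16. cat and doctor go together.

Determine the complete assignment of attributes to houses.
Solution:

House | Profession | Color | Team | Drink | Pet
-----------------------------------------------
  1   | engineer | blue | Gamma | milk | dog
  2   | doctor | red | Epsilon | tea | cat
  3   | artist | green | Alpha | water | bird
  4   | lawyer | white | Delta | coffee | fish
  5   | teacher | yellow | Beta | juice | horse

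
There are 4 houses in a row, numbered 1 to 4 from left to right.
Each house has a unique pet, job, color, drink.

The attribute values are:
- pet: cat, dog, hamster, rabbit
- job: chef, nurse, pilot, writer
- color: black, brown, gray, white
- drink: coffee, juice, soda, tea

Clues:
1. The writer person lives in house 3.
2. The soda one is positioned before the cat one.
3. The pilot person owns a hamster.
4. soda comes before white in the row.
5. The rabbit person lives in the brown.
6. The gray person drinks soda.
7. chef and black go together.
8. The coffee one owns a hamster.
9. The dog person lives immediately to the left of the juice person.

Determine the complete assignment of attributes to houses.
Solution:

House | Pet | Job | Color | Drink
---------------------------------
  1   | dog | nurse | gray | soda
  2   | cat | chef | black | juice
  3   | rabbit | writer | brown | tea
  4   | hamster | pilot | white | coffee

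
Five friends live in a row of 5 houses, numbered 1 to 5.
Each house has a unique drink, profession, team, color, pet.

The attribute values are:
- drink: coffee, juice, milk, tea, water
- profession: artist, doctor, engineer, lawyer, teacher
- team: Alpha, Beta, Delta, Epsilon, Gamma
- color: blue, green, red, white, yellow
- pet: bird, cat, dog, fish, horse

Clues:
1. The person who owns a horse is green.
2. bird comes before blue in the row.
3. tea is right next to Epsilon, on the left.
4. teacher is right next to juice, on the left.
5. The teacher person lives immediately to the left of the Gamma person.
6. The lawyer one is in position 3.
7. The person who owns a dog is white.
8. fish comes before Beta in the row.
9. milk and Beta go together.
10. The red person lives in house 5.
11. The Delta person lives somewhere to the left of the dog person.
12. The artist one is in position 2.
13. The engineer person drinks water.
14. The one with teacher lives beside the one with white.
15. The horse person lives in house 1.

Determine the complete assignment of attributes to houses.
Solution:

House | Drink | Profession | Team | Color | Pet
-----------------------------------------------
  1   | coffee | teacher | Delta | green | horse
  2   | juice | artist | Gamma | white | dog
  3   | tea | lawyer | Alpha | yellow | bird
  4   | water | engineer | Epsilon | blue | fish
  5   | milk | doctor | Beta | red | cat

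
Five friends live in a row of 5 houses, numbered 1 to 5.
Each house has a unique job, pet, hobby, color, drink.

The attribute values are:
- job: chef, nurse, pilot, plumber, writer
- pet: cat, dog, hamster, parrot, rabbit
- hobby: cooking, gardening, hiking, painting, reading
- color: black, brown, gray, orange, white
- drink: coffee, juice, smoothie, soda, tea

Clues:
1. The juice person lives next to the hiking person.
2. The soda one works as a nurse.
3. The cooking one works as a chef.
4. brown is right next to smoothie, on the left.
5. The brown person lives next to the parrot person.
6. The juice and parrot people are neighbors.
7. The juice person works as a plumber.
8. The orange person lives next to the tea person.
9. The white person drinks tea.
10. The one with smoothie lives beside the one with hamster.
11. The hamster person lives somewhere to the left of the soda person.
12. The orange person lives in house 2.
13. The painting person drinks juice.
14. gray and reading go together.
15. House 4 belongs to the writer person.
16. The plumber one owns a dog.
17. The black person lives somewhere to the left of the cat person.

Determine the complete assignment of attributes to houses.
Solution:

House | Job | Pet | Hobby | Color | Drink
-----------------------------------------
  1   | plumber | dog | painting | brown | juice
  2   | pilot | parrot | hiking | orange | smoothie
  3   | chef | hamster | cooking | white | tea
  4   | writer | rabbit | gardening | black | coffee
  5   | nurse | cat | reading | gray | soda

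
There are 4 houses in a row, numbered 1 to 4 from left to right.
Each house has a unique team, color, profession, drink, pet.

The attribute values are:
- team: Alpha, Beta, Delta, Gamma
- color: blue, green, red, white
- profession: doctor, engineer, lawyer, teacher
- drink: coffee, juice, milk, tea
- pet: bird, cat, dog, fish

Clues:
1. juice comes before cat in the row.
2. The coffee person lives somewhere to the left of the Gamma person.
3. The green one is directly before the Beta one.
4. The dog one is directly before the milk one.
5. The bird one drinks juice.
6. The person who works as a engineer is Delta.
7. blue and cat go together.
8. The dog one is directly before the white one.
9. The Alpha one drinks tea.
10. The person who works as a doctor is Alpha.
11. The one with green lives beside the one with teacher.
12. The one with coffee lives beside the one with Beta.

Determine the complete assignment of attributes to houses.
Solution:

House | Team | Color | Profession | Drink | Pet
-----------------------------------------------
  1   | Delta | green | engineer | coffee | dog
  2   | Beta | white | teacher | milk | fish
  3   | Gamma | red | lawyer | juice | bird
  4   | Alpha | blue | doctor | tea | cat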